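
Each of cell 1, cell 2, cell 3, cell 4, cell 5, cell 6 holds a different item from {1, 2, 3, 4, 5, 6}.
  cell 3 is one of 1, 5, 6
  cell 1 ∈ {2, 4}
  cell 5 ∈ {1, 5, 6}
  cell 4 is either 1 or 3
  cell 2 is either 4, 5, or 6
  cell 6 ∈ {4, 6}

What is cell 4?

3

The 6 variables draw from only 6 values {1, 2, 3, 4, 5, 6}, so each is used; only cell 1 can be 2, hence cell 1 = 2.
The 5 still-open variables together cover exactly {1, 3, 4, 5, 6} — 5 values for 5 variables — and 3 appears only in cell 4's list, so cell 4 = 3.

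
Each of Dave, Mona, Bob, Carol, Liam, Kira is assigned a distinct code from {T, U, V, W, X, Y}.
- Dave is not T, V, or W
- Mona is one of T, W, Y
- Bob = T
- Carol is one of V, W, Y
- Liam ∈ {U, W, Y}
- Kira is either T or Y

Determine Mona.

W

Bob must be T (only option left). Eliminate T elsewhere: Mona, Kira.
Kira must be Y (only option left). Eliminate Y elsewhere: Dave, Mona, Carol, Liam.
So Mona = W.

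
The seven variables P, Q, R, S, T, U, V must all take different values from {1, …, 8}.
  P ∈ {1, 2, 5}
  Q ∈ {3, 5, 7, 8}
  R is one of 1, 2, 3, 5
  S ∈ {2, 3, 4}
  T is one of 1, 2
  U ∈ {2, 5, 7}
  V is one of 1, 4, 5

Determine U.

Among the 7 variables, 8 fits only Q (and all 7 values in {1, 2, 3, 4, 5, 7, 8} must be used), so Q = 8.
Among the 6 still-open variables, 7 fits only U (and all 6 values in {1, 2, 3, 4, 5, 7} must be used), so U = 7.

7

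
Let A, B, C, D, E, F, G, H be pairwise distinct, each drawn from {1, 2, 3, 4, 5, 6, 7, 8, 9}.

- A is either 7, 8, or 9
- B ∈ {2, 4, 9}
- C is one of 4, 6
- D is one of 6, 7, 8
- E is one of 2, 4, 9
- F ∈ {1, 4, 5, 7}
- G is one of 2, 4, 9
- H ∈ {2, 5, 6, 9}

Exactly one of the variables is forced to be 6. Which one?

C

The 8 variables together cover exactly {1, 2, 4, 5, 6, 7, 8, 9} — 8 values for 8 variables — and 1 appears only in F's list, so F = 1.
Among the 7 still-open variables, 5 fits only H (and all 7 values in {2, 4, 5, 6, 7, 8, 9} must be used), so H = 5.
B, E, G share exactly the 3 values {2, 4, 9}; by pigeonhole those values go to them, so strike 2, 4, 9 from A, C.
So 6 goes to C.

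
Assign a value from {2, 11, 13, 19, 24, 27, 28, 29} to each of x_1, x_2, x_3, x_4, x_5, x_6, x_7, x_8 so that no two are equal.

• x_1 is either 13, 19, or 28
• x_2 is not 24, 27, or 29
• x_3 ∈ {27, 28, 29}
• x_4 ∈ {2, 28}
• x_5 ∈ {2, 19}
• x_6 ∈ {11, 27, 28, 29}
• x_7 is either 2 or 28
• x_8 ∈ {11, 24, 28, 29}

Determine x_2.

The 8 variables draw from only 8 values {2, 11, 13, 19, 24, 27, 28, 29}, so each is used; only x_8 can be 24, hence x_8 = 24.
The 2 variables x_4 and x_7 are confined to {2, 28}, which locks those values in; drop them from x_1, x_2, x_3, x_5, x_6.
x_5's domain is down to {19}, so x_5 = 19. Remove 19 from x_1, x_2.
x_1 has just one choice, so x_1 = 13. Strike 13 from x_2.
So x_2 = 11.

11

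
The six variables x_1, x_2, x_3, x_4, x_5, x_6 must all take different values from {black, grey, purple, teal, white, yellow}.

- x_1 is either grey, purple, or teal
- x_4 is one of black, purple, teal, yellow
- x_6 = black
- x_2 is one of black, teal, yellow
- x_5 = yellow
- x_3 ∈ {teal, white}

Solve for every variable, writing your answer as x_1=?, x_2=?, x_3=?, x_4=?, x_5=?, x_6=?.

x_5 must be yellow (only option left). Strike yellow from x_2, x_4.
That leaves x_6 = black. Eliminate black elsewhere: x_2, x_4.
That leaves x_2 = teal. Eliminate teal elsewhere: x_1, x_3, x_4.
That leaves x_3 = white.
x_4's domain is down to {purple}, so x_4 = purple. Strike purple from x_1.
That leaves x_1 = grey.

x_1=grey, x_2=teal, x_3=white, x_4=purple, x_5=yellow, x_6=black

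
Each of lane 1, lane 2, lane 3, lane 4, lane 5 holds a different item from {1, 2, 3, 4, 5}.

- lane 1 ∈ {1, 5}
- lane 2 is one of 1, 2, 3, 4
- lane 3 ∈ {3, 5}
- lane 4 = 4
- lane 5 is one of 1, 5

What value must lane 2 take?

2

lane 4's domain is down to {4}, so lane 4 = 4. Strike 4 from lane 2.
The 4 still-open variables draw from only 4 values {1, 2, 3, 5}, so each is used; only lane 2 can be 2, hence lane 2 = 2.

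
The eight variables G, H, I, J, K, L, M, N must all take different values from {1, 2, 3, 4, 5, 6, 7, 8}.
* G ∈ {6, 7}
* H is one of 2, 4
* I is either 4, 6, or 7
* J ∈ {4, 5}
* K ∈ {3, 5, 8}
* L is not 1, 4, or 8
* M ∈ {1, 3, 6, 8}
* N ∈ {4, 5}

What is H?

2

The 8 variables draw from only 8 values {1, 2, 3, 4, 5, 6, 7, 8}, so each is used; only M can be 1, hence M = 1.
The 7 still-open variables draw from only 7 values {2, 3, 4, 5, 6, 7, 8}, so each is used; only K can be 8, hence K = 8.
The 6 still-open variables draw from only 6 values {2, 3, 4, 5, 6, 7}, so each is used; only L can be 3, hence L = 3.
The 5 still-open variables draw from only 5 values {2, 4, 5, 6, 7}, so each is used; only H can be 2, hence H = 2.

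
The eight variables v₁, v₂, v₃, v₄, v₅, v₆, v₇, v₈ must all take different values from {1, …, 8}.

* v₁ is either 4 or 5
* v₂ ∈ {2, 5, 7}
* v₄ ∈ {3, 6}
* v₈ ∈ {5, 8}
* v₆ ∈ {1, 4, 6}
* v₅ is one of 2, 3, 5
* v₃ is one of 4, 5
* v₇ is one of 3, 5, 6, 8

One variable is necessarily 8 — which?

v₈

The 8 variables together cover exactly {1, 2, 3, 4, 5, 6, 7, 8} — 8 values for 8 variables — and 1 appears only in v₆'s list, so v₆ = 1.
The 7 still-open variables together cover exactly {2, 3, 4, 5, 6, 7, 8} — 7 values for 7 variables — and 7 appears only in v₂'s list, so v₂ = 7.
Among the 6 still-open variables, 2 fits only v₅ (and all 6 values in {2, 3, 4, 5, 6, 8} must be used), so v₅ = 2.
v₁ and v₃ between them cover only {4, 5} — a naked pair. Remove those values from v₇, v₈.
So 8 goes to v₈.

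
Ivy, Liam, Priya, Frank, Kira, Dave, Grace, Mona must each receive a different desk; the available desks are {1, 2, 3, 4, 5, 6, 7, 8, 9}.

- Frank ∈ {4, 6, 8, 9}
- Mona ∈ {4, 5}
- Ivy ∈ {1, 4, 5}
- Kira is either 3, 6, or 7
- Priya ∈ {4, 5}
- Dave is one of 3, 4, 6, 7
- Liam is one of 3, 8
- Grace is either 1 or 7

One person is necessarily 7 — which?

Grace

The 8 variables together cover exactly {1, 3, 4, 5, 6, 7, 8, 9} — 8 values for 8 variables — and 9 appears only in Frank's list, so Frank = 9.
The 7 still-open variables together cover exactly {1, 3, 4, 5, 6, 7, 8} — 7 values for 7 variables — and 8 appears only in Liam's list, so Liam = 8.
Priya and Mona share exactly the 2 values {4, 5}; by pigeonhole those values go to them, so strike 4, 5 from Ivy, Dave.
Ivy has just one choice, so Ivy = 1. So Grace can't be 1.
So 7 goes to Grace.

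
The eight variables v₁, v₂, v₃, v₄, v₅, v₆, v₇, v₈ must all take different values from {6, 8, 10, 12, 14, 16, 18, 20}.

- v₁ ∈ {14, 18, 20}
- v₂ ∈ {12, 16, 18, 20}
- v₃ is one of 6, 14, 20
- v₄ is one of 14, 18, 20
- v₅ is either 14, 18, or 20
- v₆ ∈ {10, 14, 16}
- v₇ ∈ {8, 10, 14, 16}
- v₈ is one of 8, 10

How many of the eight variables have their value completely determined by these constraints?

2

Among the 8 variables, 6 fits only v₃ (and all 8 values in {6, 8, 10, 12, 14, 16, 18, 20} must be used), so v₃ = 6.
The 7 still-open variables draw from only 7 values {8, 10, 12, 14, 16, 18, 20}, so each is used; only v₂ can be 12, hence v₂ = 12.
v₁, v₄, v₅ between them cover only {14, 18, 20} — a naked triple. Remove those values from v₆, v₇.
Determined: v₂=12, v₃=6. The other variables each still have more than one consistent value. That makes 2.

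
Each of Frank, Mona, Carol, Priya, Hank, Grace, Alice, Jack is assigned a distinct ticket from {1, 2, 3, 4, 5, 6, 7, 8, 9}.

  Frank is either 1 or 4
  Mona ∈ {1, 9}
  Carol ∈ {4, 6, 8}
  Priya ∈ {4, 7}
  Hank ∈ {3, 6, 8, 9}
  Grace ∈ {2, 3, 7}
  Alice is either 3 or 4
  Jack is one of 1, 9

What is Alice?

3

Among the 8 variables, 2 fits only Grace (and all 8 values in {1, 2, 3, 4, 6, 7, 8, 9} must be used), so Grace = 2.
The 7 still-open variables draw from only 7 values {1, 3, 4, 6, 7, 8, 9}, so each is used; only Priya can be 7, hence Priya = 7.
Mona and Jack share exactly the 2 values {1, 9}; by pigeonhole those values go to them, so strike 1, 9 from Frank, Hank.
Frank must be 4 (only option left). Eliminate 4 elsewhere: Carol, Alice.
So Alice = 3.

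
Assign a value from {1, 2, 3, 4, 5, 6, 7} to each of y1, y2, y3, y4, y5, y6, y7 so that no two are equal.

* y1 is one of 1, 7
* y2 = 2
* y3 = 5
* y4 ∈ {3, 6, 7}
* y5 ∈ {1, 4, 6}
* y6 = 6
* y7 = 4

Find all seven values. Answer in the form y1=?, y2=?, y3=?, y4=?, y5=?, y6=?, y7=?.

y2 has just one choice, so y2 = 2.
That leaves y3 = 5.
That leaves y6 = 6. Remove 6 from y4, y5.
y7's domain is down to {4}, so y7 = 4. So y5 can't be 4.
y5's domain is down to {1}, so y5 = 1. Eliminate 1 elsewhere: y1.
y1's domain is down to {7}, so y1 = 7. Remove 7 from y4.
y4 must be 3 (only option left).

y1=7, y2=2, y3=5, y4=3, y5=1, y6=6, y7=4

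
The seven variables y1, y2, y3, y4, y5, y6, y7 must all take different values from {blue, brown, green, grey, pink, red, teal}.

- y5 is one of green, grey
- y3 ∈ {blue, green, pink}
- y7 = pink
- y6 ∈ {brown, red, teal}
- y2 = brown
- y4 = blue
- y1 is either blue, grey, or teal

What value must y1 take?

y2 must be brown (only option left). Eliminate brown elsewhere: y6.
y4 must be blue (only option left). Eliminate blue elsewhere: y1, y3.
y7 has just one choice, so y7 = pink. Remove pink from y3.
y3's domain is down to {green}, so y3 = green. Strike green from y5.
y5 has just one choice, so y5 = grey. So y1 can't be grey.
So y1 = teal.

teal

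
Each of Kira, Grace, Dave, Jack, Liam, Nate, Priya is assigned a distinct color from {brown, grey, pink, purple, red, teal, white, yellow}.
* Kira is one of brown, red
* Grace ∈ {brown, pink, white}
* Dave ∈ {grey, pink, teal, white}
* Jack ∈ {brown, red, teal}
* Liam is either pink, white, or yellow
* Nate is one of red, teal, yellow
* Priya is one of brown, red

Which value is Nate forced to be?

yellow

The 7 variables together cover exactly {brown, grey, pink, red, teal, white, yellow} — 7 values for 7 variables — and grey appears only in Dave's list, so Dave = grey.
Kira and Priya share exactly the 2 values {brown, red}; by pigeonhole those values go to them, so strike brown, red from Grace, Jack, Nate.
Jack must be teal (only option left). Strike teal from Nate.
So Nate = yellow.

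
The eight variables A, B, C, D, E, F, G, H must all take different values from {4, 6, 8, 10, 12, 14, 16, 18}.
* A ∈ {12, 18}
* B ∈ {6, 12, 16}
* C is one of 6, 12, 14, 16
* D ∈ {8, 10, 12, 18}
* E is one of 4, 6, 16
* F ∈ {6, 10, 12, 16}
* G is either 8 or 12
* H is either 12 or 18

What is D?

10

Among the 8 variables, 4 fits only E (and all 8 values in {4, 6, 8, 10, 12, 14, 16, 18} must be used), so E = 4.
Among the 7 still-open variables, 14 fits only C (and all 7 values in {6, 8, 10, 12, 14, 16, 18} must be used), so C = 14.
A and H share exactly the 2 values {12, 18}; by pigeonhole those values go to them, so strike 12, 18 from B, D, F, G.
G must be 8 (only option left). So D can't be 8.
So D = 10.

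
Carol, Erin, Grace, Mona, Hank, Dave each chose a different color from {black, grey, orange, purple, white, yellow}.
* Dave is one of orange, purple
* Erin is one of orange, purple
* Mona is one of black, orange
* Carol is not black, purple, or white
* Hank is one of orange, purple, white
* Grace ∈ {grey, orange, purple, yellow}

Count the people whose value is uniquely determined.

Among the 6 variables, black fits only Mona (and all 6 values in {black, grey, orange, purple, white, yellow} must be used), so Mona = black.
Among the 5 still-open variables, white fits only Hank (and all 5 values in {grey, orange, purple, white, yellow} must be used), so Hank = white.
The 2 variables Erin and Dave are confined to {orange, purple}, which locks those values in; drop them from Carol, Grace.
Determined: Mona=black, Hank=white. The other people each still have more than one consistent value. That makes 2.

2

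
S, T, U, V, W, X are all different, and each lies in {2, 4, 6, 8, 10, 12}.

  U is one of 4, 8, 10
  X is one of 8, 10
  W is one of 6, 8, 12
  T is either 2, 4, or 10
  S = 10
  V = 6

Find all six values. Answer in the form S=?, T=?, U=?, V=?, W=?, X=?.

S's domain is down to {10}, so S = 10. So T, U, X can't be 10.
V has just one choice, so V = 6. Eliminate 6 elsewhere: W.
X has just one choice, so X = 8. Eliminate 8 elsewhere: U, W.
That leaves U = 4. Remove 4 from T.
W's domain is down to {12}, so W = 12.
That leaves T = 2.

S=10, T=2, U=4, V=6, W=12, X=8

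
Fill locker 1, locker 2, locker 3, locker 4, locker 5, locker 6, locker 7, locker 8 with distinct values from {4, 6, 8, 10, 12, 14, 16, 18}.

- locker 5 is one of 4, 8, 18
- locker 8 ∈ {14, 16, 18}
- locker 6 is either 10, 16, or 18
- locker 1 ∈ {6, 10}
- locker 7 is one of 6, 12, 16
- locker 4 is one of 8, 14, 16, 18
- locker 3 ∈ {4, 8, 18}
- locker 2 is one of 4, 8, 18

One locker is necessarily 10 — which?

locker 6

The 8 variables together cover exactly {4, 6, 8, 10, 12, 14, 16, 18} — 8 values for 8 variables — and 12 appears only in locker 7's list, so locker 7 = 12.
The 7 still-open variables draw from only 7 values {4, 6, 8, 10, 14, 16, 18}, so each is used; only locker 1 can be 6, hence locker 1 = 6.
Among the 6 still-open variables, 10 fits only locker 6 (and all 6 values in {4, 8, 10, 14, 16, 18} must be used), so locker 6 = 10.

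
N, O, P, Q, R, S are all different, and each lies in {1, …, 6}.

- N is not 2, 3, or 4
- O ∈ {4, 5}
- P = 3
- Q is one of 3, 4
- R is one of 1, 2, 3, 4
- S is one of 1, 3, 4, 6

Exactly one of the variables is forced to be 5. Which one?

P must be 3 (only option left). Eliminate 3 elsewhere: Q, R, S.
Q's domain is down to {4}, so Q = 4. So O, R, S can't be 4.
So 5 goes to O.

O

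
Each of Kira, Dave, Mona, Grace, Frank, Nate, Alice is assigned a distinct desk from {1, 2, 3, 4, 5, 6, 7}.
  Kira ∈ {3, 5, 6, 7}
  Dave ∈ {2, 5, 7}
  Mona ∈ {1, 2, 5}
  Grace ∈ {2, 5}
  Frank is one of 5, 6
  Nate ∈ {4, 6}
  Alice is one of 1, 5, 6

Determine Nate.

4

The 7 variables together cover exactly {1, 2, 3, 4, 5, 6, 7} — 7 values for 7 variables — and 3 appears only in Kira's list, so Kira = 3.
The 6 still-open variables draw from only 6 values {1, 2, 4, 5, 6, 7}, so each is used; only Nate can be 4, hence Nate = 4.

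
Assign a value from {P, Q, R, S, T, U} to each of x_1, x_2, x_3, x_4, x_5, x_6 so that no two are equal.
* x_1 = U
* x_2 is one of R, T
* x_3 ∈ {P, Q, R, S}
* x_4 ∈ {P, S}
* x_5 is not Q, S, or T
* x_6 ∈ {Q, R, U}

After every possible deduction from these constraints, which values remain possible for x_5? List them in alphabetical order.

x_1 has just one choice, so x_1 = U. Strike U from x_5, x_6.
The 5 still-open variables draw from only 5 values {P, Q, R, S, T}, so each is used; only x_2 can be T, hence x_2 = T.
No further eliminations apply; x_5 can still be any of P, R.

P, R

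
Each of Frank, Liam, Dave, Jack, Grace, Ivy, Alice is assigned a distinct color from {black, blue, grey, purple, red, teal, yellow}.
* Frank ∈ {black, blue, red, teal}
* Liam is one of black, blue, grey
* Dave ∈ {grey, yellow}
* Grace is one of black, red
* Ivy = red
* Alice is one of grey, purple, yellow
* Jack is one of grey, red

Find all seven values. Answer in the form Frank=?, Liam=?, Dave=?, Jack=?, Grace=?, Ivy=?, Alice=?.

Frank=teal, Liam=blue, Dave=yellow, Jack=grey, Grace=black, Ivy=red, Alice=purple

Ivy must be red (only option left). Eliminate red elsewhere: Frank, Jack, Grace.
Jack must be grey (only option left). So Liam, Dave, Alice can't be grey.
Grace's domain is down to {black}, so Grace = black. So Frank, Liam can't be black.
Liam must be blue (only option left). Strike blue from Frank.
That leaves Dave = yellow. Strike yellow from Alice.
Alice's domain is down to {purple}, so Alice = purple.
Frank's domain is down to {teal}, so Frank = teal.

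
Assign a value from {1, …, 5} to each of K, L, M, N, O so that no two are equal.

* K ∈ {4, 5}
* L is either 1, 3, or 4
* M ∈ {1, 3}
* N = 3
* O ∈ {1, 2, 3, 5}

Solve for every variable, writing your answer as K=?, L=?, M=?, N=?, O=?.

N has just one choice, so N = 3. Strike 3 from L, M, O.
M's domain is down to {1}, so M = 1. Eliminate 1 elsewhere: L, O.
L's domain is down to {4}, so L = 4. Strike 4 from K.
K must be 5 (only option left). So O can't be 5.
O must be 2 (only option left).

K=5, L=4, M=1, N=3, O=2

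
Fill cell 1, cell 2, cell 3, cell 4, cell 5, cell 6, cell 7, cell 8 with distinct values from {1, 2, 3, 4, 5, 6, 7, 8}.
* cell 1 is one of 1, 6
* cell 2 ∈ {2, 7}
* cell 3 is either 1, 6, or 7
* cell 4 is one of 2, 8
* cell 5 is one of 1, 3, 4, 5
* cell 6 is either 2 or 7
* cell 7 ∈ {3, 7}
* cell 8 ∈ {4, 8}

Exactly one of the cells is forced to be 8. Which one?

cell 4

The 8 variables draw from only 8 values {1, 2, 3, 4, 5, 6, 7, 8}, so each is used; only cell 5 can be 5, hence cell 5 = 5.
The 7 still-open variables draw from only 7 values {1, 2, 3, 4, 6, 7, 8}, so each is used; only cell 7 can be 3, hence cell 7 = 3.
Among the 6 still-open variables, 4 fits only cell 8 (and all 6 values in {1, 2, 4, 6, 7, 8} must be used), so cell 8 = 4.
The 5 still-open variables draw from only 5 values {1, 2, 6, 7, 8}, so each is used; only cell 4 can be 8, hence cell 4 = 8.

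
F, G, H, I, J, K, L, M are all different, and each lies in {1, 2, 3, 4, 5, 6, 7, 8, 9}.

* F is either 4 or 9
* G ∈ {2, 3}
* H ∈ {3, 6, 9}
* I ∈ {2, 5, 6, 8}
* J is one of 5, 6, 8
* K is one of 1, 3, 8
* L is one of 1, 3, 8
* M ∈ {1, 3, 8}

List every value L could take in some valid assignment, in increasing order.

The 8 variables together cover exactly {1, 2, 3, 4, 5, 6, 8, 9} — 8 values for 8 variables — and 4 appears only in F's list, so F = 4.
Among the 7 still-open variables, 9 fits only H (and all 7 values in {1, 2, 3, 5, 6, 8, 9} must be used), so H = 9.
The 3 variables K, L, M are confined to {1, 3, 8}, which locks those values in; drop them from G, I, J.
G must be 2 (only option left). Strike 2 from I.
No further eliminations apply; L can still be any of 1, 3, 8.

1, 3, 8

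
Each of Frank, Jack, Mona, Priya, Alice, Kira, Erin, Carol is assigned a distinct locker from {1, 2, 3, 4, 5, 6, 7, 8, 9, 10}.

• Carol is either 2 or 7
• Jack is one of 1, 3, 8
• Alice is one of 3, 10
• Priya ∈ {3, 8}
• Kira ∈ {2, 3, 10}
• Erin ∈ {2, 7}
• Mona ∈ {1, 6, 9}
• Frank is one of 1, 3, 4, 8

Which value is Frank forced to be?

4

Erin and Carol share exactly the 2 values {2, 7}; by pigeonhole those values go to them, so strike 2, 7 from Kira.
The 2 variables Alice and Kira are confined to {3, 10}, which locks those values in; drop them from Frank, Jack, Priya.
Priya's domain is down to {8}, so Priya = 8. Remove 8 from Frank, Jack.
Jack has just one choice, so Jack = 1. Eliminate 1 elsewhere: Frank, Mona.
So Frank = 4.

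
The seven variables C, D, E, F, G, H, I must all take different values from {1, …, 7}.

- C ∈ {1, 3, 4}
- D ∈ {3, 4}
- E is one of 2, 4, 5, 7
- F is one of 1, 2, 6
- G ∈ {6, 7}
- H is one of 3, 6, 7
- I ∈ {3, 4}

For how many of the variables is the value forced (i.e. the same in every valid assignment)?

3

The 7 variables draw from only 7 values {1, 2, 3, 4, 5, 6, 7}, so each is used; only E can be 5, hence E = 5.
Among the 6 still-open variables, 2 fits only F (and all 6 values in {1, 2, 3, 4, 6, 7} must be used), so F = 2.
The 5 still-open variables draw from only 5 values {1, 3, 4, 6, 7}, so each is used; only C can be 1, hence C = 1.
D and I share exactly the 2 values {3, 4}; by pigeonhole those values go to them, so strike 3, 4 from H.
Determined: C=1, E=5, F=2. The other variables each still have more than one consistent value. That makes 3.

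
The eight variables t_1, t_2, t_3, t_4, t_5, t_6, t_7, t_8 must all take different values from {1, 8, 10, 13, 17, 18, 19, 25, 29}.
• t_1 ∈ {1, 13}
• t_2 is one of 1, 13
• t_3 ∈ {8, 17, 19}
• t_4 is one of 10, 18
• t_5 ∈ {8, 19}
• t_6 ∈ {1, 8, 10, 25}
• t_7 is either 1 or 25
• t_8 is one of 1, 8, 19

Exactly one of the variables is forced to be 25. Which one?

The 8 variables together cover exactly {1, 8, 10, 13, 17, 18, 19, 25} — 8 values for 8 variables — and 17 appears only in t_3's list, so t_3 = 17.
The 7 still-open variables draw from only 7 values {1, 8, 10, 13, 18, 19, 25}, so each is used; only t_4 can be 18, hence t_4 = 18.
The 6 still-open variables together cover exactly {1, 8, 10, 13, 19, 25} — 6 values for 6 variables — and 10 appears only in t_6's list, so t_6 = 10.
The 5 still-open variables together cover exactly {1, 8, 13, 19, 25} — 5 values for 5 variables — and 25 appears only in t_7's list, so t_7 = 25.

t_7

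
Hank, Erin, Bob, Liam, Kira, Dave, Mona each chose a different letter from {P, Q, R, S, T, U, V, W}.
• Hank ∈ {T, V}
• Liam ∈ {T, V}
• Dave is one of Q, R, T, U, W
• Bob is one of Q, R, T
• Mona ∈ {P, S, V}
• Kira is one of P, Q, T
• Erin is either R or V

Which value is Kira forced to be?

The 2 variables Hank and Liam are confined to {T, V}, which locks those values in; drop them from Erin, Bob, Kira, Dave, Mona.
Erin's domain is down to {R}, so Erin = R. Strike R from Bob, Dave.
Bob has just one choice, so Bob = Q. Eliminate Q elsewhere: Kira, Dave.
So Kira = P.

P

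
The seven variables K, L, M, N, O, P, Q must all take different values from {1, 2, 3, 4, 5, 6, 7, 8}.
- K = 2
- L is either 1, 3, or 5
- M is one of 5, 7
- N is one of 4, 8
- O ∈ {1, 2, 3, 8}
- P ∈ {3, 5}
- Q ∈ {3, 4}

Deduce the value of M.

7

K must be 2 (only option left). Eliminate 2 elsewhere: O.
Among the 6 still-open variables, 7 fits only M (and all 6 values in {1, 3, 4, 5, 7, 8} must be used), so M = 7.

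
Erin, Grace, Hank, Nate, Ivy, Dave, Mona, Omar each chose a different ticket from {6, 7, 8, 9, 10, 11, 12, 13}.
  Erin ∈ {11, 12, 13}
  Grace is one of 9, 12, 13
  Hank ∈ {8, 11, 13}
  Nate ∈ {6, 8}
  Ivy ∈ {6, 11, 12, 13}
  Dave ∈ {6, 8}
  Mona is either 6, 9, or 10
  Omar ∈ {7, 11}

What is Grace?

The 8 variables together cover exactly {6, 7, 8, 9, 10, 11, 12, 13} — 8 values for 8 variables — and 7 appears only in Omar's list, so Omar = 7.
The 7 still-open variables draw from only 7 values {6, 8, 9, 10, 11, 12, 13}, so each is used; only Mona can be 10, hence Mona = 10.
The 6 still-open variables together cover exactly {6, 8, 9, 11, 12, 13} — 6 values for 6 variables — and 9 appears only in Grace's list, so Grace = 9.

9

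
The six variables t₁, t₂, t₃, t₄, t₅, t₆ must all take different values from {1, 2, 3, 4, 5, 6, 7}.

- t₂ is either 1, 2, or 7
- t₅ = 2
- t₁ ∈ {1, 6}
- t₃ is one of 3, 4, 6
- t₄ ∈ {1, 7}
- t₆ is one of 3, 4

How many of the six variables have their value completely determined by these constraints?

t₅ must be 2 (only option left). Remove 2 from t₂.
t₂ and t₄ between them cover only {1, 7} — a naked pair. Remove those values from t₁.
t₁ must be 6 (only option left). Strike 6 from t₃.
Determined: t₁=6, t₅=2. The other variables each still have more than one consistent value. That makes 2.

2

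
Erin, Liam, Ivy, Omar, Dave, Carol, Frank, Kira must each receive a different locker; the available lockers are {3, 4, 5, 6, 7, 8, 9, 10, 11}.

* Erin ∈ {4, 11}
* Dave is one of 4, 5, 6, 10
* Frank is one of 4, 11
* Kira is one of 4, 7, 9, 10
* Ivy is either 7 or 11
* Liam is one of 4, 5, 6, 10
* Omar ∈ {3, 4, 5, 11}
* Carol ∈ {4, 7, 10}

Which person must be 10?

The 8 variables draw from only 8 values {3, 4, 5, 6, 7, 9, 10, 11}, so each is used; only Omar can be 3, hence Omar = 3.
The 7 still-open variables draw from only 7 values {4, 5, 6, 7, 9, 10, 11}, so each is used; only Kira can be 9, hence Kira = 9.
Erin and Frank share exactly the 2 values {4, 11}; by pigeonhole those values go to them, so strike 4, 11 from Liam, Ivy, Dave, Carol.
Ivy's domain is down to {7}, so Ivy = 7. Strike 7 from Carol.
So 10 goes to Carol.

Carol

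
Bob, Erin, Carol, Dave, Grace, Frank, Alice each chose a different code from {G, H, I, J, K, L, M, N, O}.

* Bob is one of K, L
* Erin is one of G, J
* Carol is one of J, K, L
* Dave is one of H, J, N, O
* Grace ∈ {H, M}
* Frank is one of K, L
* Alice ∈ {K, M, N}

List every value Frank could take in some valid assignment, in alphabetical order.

The 2 variables Bob and Frank are confined to {K, L}, which locks those values in; drop them from Carol, Alice.
Carol must be J (only option left). Eliminate J elsewhere: Erin, Dave.
Erin's domain is down to {G}, so Erin = G.
No further eliminations apply; Frank can still be any of K, L.

K, L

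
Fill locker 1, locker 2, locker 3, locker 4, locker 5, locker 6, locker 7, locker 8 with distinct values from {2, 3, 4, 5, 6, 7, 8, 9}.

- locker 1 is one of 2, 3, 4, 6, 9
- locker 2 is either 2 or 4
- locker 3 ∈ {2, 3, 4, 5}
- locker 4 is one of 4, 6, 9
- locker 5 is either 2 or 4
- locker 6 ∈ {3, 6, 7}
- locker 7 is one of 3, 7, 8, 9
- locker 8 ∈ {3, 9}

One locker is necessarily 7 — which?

The 8 variables draw from only 8 values {2, 3, 4, 5, 6, 7, 8, 9}, so each is used; only locker 3 can be 5, hence locker 3 = 5.
The 7 still-open variables draw from only 7 values {2, 3, 4, 6, 7, 8, 9}, so each is used; only locker 7 can be 8, hence locker 7 = 8.
The 6 still-open variables together cover exactly {2, 3, 4, 6, 7, 9} — 6 values for 6 variables — and 7 appears only in locker 6's list, so locker 6 = 7.

locker 6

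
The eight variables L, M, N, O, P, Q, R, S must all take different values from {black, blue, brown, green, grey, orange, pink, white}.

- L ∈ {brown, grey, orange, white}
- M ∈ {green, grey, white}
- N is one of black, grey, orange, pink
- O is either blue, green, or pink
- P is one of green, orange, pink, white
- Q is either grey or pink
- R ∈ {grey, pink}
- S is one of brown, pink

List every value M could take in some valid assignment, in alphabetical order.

green, white

Among the 8 variables, black fits only N (and all 8 values in {black, blue, brown, green, grey, orange, pink, white} must be used), so N = black.
The 7 still-open variables together cover exactly {blue, brown, green, grey, orange, pink, white} — 7 values for 7 variables — and blue appears only in O's list, so O = blue.
The 2 variables Q and R are confined to {grey, pink}, which locks those values in; drop them from L, M, P, S.
S must be brown (only option left). So L can't be brown.
No further eliminations apply; M can still be any of green, white.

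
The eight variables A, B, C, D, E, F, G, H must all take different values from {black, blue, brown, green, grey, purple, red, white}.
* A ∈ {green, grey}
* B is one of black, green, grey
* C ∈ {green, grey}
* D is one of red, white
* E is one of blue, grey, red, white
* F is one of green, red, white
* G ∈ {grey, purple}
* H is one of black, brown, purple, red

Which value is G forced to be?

The 8 variables together cover exactly {black, blue, brown, green, grey, purple, red, white} — 8 values for 8 variables — and blue appears only in E's list, so E = blue.
The 7 still-open variables draw from only 7 values {black, brown, green, grey, purple, red, white}, so each is used; only H can be brown, hence H = brown.
Among the 6 still-open variables, black fits only B (and all 6 values in {black, green, grey, purple, red, white} must be used), so B = black.
Among the 5 still-open variables, purple fits only G (and all 5 values in {green, grey, purple, red, white} must be used), so G = purple.

purple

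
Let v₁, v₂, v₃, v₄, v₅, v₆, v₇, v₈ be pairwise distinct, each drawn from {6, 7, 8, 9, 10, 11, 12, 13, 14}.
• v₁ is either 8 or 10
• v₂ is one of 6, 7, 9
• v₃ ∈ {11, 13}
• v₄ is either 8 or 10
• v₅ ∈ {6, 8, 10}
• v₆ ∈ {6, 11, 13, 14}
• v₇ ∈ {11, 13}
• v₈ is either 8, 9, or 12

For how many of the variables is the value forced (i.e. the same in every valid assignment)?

2

The 2 variables v₁ and v₄ are confined to {8, 10}, which locks those values in; drop them from v₅, v₈.
That leaves v₅ = 6. Remove 6 from v₂, v₆.
v₃ and v₇ share exactly the 2 values {11, 13}; by pigeonhole those values go to them, so strike 11, 13 from v₆.
That leaves v₆ = 14.
Determined: v₅=6, v₆=14. The other variables each still have more than one consistent value. That makes 2.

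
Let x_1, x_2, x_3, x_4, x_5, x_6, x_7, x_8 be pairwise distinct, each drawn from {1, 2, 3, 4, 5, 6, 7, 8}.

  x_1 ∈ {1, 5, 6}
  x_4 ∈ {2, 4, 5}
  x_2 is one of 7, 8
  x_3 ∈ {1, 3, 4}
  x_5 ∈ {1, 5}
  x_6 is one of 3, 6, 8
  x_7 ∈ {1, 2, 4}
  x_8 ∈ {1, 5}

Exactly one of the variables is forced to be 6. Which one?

x_1

The 8 variables together cover exactly {1, 2, 3, 4, 5, 6, 7, 8} — 8 values for 8 variables — and 7 appears only in x_2's list, so x_2 = 7.
The 7 still-open variables draw from only 7 values {1, 2, 3, 4, 5, 6, 8}, so each is used; only x_6 can be 8, hence x_6 = 8.
Among the 6 still-open variables, 3 fits only x_3 (and all 6 values in {1, 2, 3, 4, 5, 6} must be used), so x_3 = 3.
The 5 still-open variables draw from only 5 values {1, 2, 4, 5, 6}, so each is used; only x_1 can be 6, hence x_1 = 6.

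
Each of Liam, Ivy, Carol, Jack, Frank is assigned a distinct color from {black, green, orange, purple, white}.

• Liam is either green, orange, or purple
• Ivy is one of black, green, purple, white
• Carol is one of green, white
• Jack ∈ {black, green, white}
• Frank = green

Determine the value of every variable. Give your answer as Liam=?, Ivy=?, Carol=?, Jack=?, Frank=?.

Frank's domain is down to {green}, so Frank = green. Remove green from Liam, Ivy, Carol, Jack.
Carol has just one choice, so Carol = white. So Ivy, Jack can't be white.
That leaves Jack = black. So Ivy can't be black.
Ivy's domain is down to {purple}, so Ivy = purple. Eliminate purple elsewhere: Liam.
Liam's domain is down to {orange}, so Liam = orange.

Liam=orange, Ivy=purple, Carol=white, Jack=black, Frank=green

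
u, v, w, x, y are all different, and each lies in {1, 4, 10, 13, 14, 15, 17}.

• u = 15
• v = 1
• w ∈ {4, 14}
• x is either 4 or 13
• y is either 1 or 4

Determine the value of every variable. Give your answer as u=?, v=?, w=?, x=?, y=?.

u has just one choice, so u = 15.
v must be 1 (only option left). Remove 1 from y.
That leaves y = 4. So w, x can't be 4.
w's domain is down to {14}, so w = 14.
x has just one choice, so x = 13.

u=15, v=1, w=14, x=13, y=4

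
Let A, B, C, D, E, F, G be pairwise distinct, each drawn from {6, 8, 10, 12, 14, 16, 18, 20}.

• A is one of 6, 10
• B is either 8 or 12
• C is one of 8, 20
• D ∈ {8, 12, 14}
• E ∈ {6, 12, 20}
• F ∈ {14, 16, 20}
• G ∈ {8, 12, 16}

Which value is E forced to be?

Among the 7 variables, 10 fits only A (and all 7 values in {6, 8, 10, 12, 14, 16, 20} must be used), so A = 10.
The 6 still-open variables draw from only 6 values {6, 8, 12, 14, 16, 20}, so each is used; only E can be 6, hence E = 6.

6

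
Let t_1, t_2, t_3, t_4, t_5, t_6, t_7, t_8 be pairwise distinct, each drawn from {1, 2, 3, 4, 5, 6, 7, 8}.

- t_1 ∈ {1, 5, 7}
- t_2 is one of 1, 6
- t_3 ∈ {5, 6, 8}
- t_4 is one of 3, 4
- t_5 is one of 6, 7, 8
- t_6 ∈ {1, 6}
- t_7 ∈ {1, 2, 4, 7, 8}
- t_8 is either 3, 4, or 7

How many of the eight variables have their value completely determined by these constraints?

Among the 8 variables, 2 fits only t_7 (and all 8 values in {1, 2, 3, 4, 5, 6, 7, 8} must be used), so t_7 = 2.
t_2 and t_6 between them cover only {1, 6} — a naked pair. Remove those values from t_1, t_3, t_5.
t_1, t_3, t_5 between them cover only {5, 7, 8} — a naked triple. Remove those values from t_8.
Determined: t_7=2. The other variables each still have more than one consistent value. That makes 1.

1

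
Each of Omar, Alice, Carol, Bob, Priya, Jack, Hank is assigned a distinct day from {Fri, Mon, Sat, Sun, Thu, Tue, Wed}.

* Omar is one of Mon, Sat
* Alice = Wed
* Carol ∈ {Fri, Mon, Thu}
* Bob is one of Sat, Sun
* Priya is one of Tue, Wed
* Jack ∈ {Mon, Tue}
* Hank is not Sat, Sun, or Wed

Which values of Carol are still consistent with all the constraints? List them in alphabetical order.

Fri, Thu

Alice's domain is down to {Wed}, so Alice = Wed. Eliminate Wed elsewhere: Priya.
Priya must be Tue (only option left). Eliminate Tue elsewhere: Jack, Hank.
Jack's domain is down to {Mon}, so Jack = Mon. Strike Mon from Omar, Carol, Hank.
Omar has just one choice, so Omar = Sat. So Bob can't be Sat.
Bob must be Sun (only option left).
No further eliminations apply; Carol can still be any of Fri, Thu.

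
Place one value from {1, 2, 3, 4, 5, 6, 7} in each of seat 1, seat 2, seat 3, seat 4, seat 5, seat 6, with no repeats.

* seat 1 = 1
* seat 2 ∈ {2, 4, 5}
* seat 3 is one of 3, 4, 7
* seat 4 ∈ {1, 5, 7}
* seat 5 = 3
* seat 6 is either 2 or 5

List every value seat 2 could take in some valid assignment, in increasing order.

2, 4, 5

seat 1 must be 1 (only option left). Strike 1 from seat 4.
seat 5 has just one choice, so seat 5 = 3. Strike 3 from seat 3.
No further eliminations apply; seat 2 can still be any of 2, 4, 5.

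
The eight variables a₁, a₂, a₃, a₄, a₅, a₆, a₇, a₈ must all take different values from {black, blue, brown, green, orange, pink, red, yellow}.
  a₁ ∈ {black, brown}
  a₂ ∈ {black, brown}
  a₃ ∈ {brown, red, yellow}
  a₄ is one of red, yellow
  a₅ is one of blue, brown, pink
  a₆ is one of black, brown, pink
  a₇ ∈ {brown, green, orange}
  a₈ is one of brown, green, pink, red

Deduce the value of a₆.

pink

Among the 8 variables, blue fits only a₅ (and all 8 values in {black, blue, brown, green, orange, pink, red, yellow} must be used), so a₅ = blue.
The 7 still-open variables together cover exactly {black, brown, green, orange, pink, red, yellow} — 7 values for 7 variables — and orange appears only in a₇'s list, so a₇ = orange.
The 6 still-open variables draw from only 6 values {black, brown, green, pink, red, yellow}, so each is used; only a₈ can be green, hence a₈ = green.
The 5 still-open variables together cover exactly {black, brown, pink, red, yellow} — 5 values for 5 variables — and pink appears only in a₆'s list, so a₆ = pink.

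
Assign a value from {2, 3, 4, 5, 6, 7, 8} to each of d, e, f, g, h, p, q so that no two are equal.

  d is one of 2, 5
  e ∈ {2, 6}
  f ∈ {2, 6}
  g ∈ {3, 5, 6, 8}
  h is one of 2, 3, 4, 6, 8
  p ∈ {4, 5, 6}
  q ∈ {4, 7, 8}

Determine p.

4

The 7 variables draw from only 7 values {2, 3, 4, 5, 6, 7, 8}, so each is used; only q can be 7, hence q = 7.
The 2 variables e and f are confined to {2, 6}, which locks those values in; drop them from d, g, h, p.
That leaves d = 5. Remove 5 from g, p.
So p = 4.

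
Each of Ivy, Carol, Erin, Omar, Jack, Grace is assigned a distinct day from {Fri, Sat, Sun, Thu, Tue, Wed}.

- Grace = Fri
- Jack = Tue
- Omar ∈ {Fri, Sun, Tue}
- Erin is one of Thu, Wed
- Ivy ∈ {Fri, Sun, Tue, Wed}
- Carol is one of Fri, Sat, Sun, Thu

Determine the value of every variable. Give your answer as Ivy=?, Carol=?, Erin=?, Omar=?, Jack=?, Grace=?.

Ivy=Wed, Carol=Sat, Erin=Thu, Omar=Sun, Jack=Tue, Grace=Fri

Jack must be Tue (only option left). Remove Tue from Ivy, Omar.
Grace has just one choice, so Grace = Fri. Strike Fri from Ivy, Carol, Omar.
Omar's domain is down to {Sun}, so Omar = Sun. So Ivy, Carol can't be Sun.
Ivy must be Wed (only option left). So Erin can't be Wed.
Erin must be Thu (only option left). Remove Thu from Carol.
Carol's domain is down to {Sat}, so Carol = Sat.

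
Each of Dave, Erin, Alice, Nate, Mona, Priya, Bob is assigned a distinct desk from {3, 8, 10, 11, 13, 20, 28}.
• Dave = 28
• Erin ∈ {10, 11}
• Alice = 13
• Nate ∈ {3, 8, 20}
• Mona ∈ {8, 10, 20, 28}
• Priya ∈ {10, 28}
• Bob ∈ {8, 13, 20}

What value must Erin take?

Dave has just one choice, so Dave = 28. So Mona, Priya can't be 28.
Alice has just one choice, so Alice = 13. Remove 13 from Bob.
Priya's domain is down to {10}, so Priya = 10. Strike 10 from Erin, Mona.
So Erin = 11.

11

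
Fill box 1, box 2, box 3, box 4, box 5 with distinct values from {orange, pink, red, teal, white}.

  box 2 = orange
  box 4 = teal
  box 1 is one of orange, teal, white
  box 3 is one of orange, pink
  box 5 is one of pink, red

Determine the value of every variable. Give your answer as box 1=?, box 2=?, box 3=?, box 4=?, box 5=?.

box 1=white, box 2=orange, box 3=pink, box 4=teal, box 5=red

box 2's domain is down to {orange}, so box 2 = orange. So box 1, box 3 can't be orange.
box 3 has just one choice, so box 3 = pink. Strike pink from box 5.
box 4 has just one choice, so box 4 = teal. Eliminate teal elsewhere: box 1.
box 5 has just one choice, so box 5 = red.
box 1's domain is down to {white}, so box 1 = white.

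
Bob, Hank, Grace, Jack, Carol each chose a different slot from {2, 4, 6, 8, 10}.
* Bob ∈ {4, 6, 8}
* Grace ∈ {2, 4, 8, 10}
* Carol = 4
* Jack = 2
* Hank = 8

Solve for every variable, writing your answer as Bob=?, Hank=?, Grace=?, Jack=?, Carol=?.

Hank's domain is down to {8}, so Hank = 8. So Bob, Grace can't be 8.
Jack has just one choice, so Jack = 2. Strike 2 from Grace.
Carol must be 4 (only option left). Eliminate 4 elsewhere: Bob, Grace.
Bob must be 6 (only option left).
Grace has just one choice, so Grace = 10.

Bob=6, Hank=8, Grace=10, Jack=2, Carol=4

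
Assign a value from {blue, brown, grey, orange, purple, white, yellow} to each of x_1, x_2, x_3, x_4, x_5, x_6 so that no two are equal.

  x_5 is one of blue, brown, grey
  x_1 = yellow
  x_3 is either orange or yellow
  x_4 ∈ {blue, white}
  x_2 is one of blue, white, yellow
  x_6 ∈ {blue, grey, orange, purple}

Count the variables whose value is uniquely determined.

x_1 has just one choice, so x_1 = yellow. Eliminate yellow elsewhere: x_2, x_3.
That leaves x_3 = orange. Eliminate orange elsewhere: x_6.
The 2 variables x_2 and x_4 are confined to {blue, white}, which locks those values in; drop them from x_5, x_6.
Determined: x_1=yellow, x_3=orange. The other variables each still have more than one consistent value. That makes 2.

2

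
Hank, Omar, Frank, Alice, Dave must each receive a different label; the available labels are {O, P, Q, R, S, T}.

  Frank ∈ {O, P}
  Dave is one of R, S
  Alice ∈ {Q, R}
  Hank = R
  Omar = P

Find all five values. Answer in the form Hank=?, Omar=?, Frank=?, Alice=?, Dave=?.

Hank=R, Omar=P, Frank=O, Alice=Q, Dave=S

Hank's domain is down to {R}, so Hank = R. So Alice, Dave can't be R.
Omar's domain is down to {P}, so Omar = P. Strike P from Frank.
Frank must be O (only option left).
Alice must be Q (only option left).
Dave must be S (only option left).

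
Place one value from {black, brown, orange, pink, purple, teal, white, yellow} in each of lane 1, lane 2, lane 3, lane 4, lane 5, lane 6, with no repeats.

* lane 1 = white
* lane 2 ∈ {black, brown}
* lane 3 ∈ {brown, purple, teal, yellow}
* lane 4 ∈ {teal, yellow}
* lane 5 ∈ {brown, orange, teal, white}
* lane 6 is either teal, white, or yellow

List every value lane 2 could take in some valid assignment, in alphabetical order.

black, brown

lane 1 must be white (only option left). Strike white from lane 5, lane 6.
The 2 variables lane 4 and lane 6 are confined to {teal, yellow}, which locks those values in; drop them from lane 3, lane 5.
No further eliminations apply; lane 2 can still be any of black, brown.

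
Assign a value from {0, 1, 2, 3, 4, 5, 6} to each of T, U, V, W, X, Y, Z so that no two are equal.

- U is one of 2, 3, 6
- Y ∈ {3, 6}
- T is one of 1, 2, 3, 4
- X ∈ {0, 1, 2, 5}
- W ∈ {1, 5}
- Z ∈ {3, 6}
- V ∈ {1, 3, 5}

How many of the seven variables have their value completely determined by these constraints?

3

The 7 variables draw from only 7 values {0, 1, 2, 3, 4, 5, 6}, so each is used; only X can be 0, hence X = 0.
The 6 still-open variables draw from only 6 values {1, 2, 3, 4, 5, 6}, so each is used; only T can be 4, hence T = 4.
The 5 still-open variables draw from only 5 values {1, 2, 3, 5, 6}, so each is used; only U can be 2, hence U = 2.
Y and Z between them cover only {3, 6} — a naked pair. Remove those values from V.
Determined: T=4, U=2, X=0. The other variables each still have more than one consistent value. That makes 3.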